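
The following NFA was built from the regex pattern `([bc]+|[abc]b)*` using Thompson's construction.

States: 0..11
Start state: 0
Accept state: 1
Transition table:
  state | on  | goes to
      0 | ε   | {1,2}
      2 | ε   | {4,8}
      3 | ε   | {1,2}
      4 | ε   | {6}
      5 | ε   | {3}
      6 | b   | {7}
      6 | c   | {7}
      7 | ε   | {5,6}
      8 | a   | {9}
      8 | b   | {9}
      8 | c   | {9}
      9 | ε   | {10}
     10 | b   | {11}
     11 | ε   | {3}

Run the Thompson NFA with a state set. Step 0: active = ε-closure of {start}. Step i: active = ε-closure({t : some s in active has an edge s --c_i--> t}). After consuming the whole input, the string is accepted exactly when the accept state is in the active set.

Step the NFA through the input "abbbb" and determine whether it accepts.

initial (ε-close {0}): {0,1,2,4,6,8}
'a' @ 1: {9,10}
'b' @ 2: {1,2,3,4,6,8,11}  (accept∈set)
'b' @ 3: {1,2,3,4,5,6,7,8,9,10}  (accept∈set)
'b' @ 4: {1,2,3,4,5,6,7,8,9,10,11}  (accept∈set)
'b' @ 5: {1,2,3,4,5,6,7,8,9,10,11}  (accept∈set)
final: {1,2,3,4,5,6,7,8,9,10,11}; accept 1 in set

Answer: ACCEPT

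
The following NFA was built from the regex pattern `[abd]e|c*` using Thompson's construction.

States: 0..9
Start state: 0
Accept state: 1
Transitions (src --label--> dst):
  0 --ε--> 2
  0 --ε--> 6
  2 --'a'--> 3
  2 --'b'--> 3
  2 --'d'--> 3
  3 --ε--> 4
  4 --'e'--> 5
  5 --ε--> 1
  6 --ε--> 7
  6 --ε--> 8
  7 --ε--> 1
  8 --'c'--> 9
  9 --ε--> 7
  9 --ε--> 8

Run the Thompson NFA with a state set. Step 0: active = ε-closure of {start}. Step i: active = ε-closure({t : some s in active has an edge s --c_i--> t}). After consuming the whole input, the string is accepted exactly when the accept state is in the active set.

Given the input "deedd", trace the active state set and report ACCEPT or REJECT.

Answer: REJECT

Steps:
start: ε-closure({0}) = {0,1,2,6,7,8}
'd' @ 1: {3,4}
'e' @ 2: {1,5}  (accept∈set)
'e' @ 3: {}  — dead — no transitions
rest 'dd' ignored (set empty)
end set {} — state 1 not in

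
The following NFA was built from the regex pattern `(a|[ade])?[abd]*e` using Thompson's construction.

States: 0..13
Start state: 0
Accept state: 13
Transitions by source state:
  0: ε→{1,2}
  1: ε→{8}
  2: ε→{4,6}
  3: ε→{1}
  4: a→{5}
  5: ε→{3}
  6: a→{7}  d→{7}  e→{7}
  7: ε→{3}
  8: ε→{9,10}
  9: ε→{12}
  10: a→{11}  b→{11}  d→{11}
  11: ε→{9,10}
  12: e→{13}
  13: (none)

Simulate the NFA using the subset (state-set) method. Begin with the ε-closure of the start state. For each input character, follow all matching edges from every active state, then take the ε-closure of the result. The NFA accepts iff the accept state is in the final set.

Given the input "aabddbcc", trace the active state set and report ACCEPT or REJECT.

Answer: REJECT

Steps:
S₀ = ε-closure({0}) = {0,1,2,4,6,8,9,10,12}
'a' @ 1: {1,3,5,7,8,9,10,11,12}
'a' @ 2: {9,10,11,12}
'b' @ 3: {9,10,11,12}
'd' @ 4: {9,10,11,12}
'd' @ 5: {9,10,11,12}
'b' @ 6: {9,10,11,12}
'c' @ 7: {}  — no active states
rest 'c' ignored (set empty)
after full input: {}  (accept=13 not in)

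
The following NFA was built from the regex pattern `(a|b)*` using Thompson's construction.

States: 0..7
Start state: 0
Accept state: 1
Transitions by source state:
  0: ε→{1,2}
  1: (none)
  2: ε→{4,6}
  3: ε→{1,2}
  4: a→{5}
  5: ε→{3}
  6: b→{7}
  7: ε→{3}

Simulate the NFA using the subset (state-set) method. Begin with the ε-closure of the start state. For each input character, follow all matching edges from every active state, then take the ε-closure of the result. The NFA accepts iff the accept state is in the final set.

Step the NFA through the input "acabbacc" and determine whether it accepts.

Answer: REJECT

Steps:
S₀ = ε-closure({0}) = {0,1,2,4,6}
'a' @ 1: {1,2,3,4,5,6}  (accept∈set)
'c' @ 2: {}  — no active states
rest 'abbacc' ignored (set empty)
final: {}; accept 1 not in set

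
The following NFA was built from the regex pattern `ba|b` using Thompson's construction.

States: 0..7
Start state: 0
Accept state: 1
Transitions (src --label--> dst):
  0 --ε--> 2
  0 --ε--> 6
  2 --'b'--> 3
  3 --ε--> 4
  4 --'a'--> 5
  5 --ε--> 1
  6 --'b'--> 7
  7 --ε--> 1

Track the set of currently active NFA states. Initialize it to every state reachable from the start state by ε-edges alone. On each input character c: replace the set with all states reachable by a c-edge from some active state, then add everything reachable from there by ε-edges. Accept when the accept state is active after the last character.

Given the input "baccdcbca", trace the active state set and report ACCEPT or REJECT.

start: ε-closure({0}) = {0,2,6}
'b' @ 1: {1,3,4,7}  ✓accept
'a' @ 2: {1,5}  ✓accept
'c' @ 3: {}  — dead — no transitions
rest 'cdcbca' ignored (set empty)
final: {}; accept 1 not in set

Answer: REJECT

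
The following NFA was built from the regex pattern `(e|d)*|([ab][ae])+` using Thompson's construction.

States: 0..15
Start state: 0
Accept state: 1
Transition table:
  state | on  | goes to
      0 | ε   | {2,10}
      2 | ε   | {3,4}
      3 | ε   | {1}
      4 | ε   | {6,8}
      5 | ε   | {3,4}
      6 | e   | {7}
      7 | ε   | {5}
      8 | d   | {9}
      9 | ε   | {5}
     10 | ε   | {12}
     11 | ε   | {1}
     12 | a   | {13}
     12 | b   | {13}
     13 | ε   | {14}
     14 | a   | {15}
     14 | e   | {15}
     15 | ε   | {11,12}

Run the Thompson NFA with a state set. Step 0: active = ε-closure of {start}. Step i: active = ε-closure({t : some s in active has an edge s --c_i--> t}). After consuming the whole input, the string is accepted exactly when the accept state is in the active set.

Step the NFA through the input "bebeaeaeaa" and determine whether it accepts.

Answer: ACCEPT

Trace:
S₀ = ε-closure({0}) = {0,1,2,3,4,6,8,10,12}
'b' @ 1: {13,14}
'e' @ 2: {1,11,12,15}  ✓accept
'b' @ 3: {13,14}
'e' @ 4: {1,11,12,15}  ✓accept
'a' @ 5: {13,14}
'e' @ 6: {1,11,12,15}  ✓accept
'a' @ 7: {13,14}
'e' @ 8: {1,11,12,15}  ✓accept
'a' @ 9: {13,14}
'a' @ 10: {1,11,12,15}  ✓accept
end set {1,11,12,15} — state 1 in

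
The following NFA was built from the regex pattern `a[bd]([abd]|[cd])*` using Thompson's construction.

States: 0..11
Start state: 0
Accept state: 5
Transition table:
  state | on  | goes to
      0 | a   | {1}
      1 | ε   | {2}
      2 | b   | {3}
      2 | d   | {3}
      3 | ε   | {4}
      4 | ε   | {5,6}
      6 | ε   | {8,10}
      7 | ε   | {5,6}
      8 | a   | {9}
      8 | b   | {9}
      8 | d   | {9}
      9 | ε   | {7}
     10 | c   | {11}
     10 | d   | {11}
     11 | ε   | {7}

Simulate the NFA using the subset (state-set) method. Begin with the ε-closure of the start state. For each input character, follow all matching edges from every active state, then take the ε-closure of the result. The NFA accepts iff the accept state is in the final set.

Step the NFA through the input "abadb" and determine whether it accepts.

start: ε-closure({0}) = {0}
'a' @ 1: {1,2}
'b' @ 2: {3,4,5,6,8,10}  ✓accept
'a' @ 3: {5,6,7,8,9,10}  ✓accept
'd' @ 4: {5,6,7,8,9,10,11}  ✓accept
'b' @ 5: {5,6,7,8,9,10}  ✓accept
end set {5,6,7,8,9,10} — state 5 in

Answer: ACCEPT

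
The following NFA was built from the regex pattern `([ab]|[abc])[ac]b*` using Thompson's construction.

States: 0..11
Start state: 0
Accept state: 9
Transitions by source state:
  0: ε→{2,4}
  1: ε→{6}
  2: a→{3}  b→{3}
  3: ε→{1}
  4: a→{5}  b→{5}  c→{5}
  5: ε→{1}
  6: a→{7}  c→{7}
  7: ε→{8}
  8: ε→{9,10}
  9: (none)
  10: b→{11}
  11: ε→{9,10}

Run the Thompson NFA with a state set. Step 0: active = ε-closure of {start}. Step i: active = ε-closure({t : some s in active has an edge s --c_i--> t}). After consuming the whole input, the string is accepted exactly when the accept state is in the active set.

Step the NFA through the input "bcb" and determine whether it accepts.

initial (ε-close {0}): {0,2,4}
'b' @ 1: {1,3,5,6}
'c' @ 2: {7,8,9,10}  [accepting]
'b' @ 3: {9,10,11}  [accepting]
end set {9,10,11} — state 9 in

Answer: ACCEPT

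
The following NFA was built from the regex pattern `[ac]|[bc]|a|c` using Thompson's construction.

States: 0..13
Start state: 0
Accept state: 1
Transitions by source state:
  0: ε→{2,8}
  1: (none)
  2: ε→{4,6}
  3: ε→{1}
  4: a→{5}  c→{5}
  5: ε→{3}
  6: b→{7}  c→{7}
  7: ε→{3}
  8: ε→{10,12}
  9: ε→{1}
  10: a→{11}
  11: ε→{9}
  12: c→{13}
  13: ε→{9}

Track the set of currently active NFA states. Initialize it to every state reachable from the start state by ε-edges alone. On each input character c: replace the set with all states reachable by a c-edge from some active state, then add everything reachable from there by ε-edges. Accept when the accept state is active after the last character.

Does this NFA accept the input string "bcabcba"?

initial (ε-close {0}): {0,2,4,6,8,10,12}
'b' @ 1: {1,3,7}  (accept∈set)
'c' @ 2: {}  — state set empty
rest 'abcba' ignored (set empty)
after full input: {}  (accept=1 not in)

Answer: REJECT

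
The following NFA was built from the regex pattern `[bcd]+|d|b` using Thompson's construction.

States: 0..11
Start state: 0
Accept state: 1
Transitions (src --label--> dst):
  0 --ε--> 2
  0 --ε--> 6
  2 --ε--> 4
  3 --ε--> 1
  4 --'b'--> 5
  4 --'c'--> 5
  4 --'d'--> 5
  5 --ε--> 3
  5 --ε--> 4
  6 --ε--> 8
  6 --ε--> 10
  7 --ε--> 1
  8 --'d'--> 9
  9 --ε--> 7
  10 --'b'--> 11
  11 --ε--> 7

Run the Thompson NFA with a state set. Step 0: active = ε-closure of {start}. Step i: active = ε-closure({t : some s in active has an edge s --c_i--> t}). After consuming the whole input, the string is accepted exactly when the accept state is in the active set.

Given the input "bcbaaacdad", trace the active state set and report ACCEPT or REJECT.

S₀ = ε-closure({0}) = {0,2,4,6,8,10}
'b' @ 1: {1,3,4,5,7,11}  [accepting]
'c' @ 2: {1,3,4,5}  [accepting]
'b' @ 3: {1,3,4,5}  [accepting]
'a' @ 4: {}  — dead — no transitions
rest 'aacdad' ignored (set empty)
final: {}; accept 1 not in set

Answer: REJECT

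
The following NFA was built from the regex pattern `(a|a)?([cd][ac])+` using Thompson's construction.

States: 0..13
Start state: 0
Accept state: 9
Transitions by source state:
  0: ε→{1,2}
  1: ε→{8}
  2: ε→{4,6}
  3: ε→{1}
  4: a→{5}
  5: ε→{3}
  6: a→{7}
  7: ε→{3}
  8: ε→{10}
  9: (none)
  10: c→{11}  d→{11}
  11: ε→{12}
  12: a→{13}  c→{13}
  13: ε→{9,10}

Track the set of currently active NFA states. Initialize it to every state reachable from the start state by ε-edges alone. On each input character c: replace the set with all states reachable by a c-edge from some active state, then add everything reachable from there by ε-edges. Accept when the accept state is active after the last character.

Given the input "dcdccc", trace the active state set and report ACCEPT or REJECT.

start: ε-closure({0}) = {0,1,2,4,6,8,10}
'd' @ 1: {11,12}
'c' @ 2: {9,10,13}  [accepting]
'd' @ 3: {11,12}
'c' @ 4: {9,10,13}  [accepting]
'c' @ 5: {11,12}
'c' @ 6: {9,10,13}  [accepting]
end set {9,10,13} — state 9 in

Answer: ACCEPT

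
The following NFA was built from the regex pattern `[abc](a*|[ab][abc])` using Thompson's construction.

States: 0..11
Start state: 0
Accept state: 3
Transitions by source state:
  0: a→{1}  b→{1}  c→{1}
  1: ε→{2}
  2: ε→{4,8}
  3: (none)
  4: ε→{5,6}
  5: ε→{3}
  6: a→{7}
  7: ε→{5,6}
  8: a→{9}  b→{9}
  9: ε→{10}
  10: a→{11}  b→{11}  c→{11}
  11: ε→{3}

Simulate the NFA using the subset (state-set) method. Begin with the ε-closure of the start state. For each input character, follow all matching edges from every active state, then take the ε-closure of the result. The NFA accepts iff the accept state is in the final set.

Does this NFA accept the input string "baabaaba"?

Answer: REJECT

Derivation:
start: ε-closure({0}) = {0}
'b' @ 1: {1,2,3,4,5,6,8}  [accepting]
'a' @ 2: {3,5,6,7,9,10}  [accepting]
'a' @ 3: {3,5,6,7,11}  [accepting]
'b' @ 4: {}  — no active states
rest 'aaba' ignored (set empty)
after full input: {}  (accept=3 not in)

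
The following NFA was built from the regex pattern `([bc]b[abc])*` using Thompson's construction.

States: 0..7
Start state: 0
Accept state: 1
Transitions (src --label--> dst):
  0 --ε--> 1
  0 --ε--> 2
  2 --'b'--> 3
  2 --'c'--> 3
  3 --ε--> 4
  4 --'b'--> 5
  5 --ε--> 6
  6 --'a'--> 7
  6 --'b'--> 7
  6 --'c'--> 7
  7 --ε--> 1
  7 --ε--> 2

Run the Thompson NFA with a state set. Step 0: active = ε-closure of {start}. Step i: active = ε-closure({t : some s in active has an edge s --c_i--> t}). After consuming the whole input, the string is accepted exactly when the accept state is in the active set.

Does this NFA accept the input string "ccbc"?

Answer: REJECT

Steps:
start: ε-closure({0}) = {0,1,2}
'c' @ 1: {3,4}
'c' @ 2: {}  — dead — no transitions
rest 'bc' ignored (set empty)
end set {} — state 1 not in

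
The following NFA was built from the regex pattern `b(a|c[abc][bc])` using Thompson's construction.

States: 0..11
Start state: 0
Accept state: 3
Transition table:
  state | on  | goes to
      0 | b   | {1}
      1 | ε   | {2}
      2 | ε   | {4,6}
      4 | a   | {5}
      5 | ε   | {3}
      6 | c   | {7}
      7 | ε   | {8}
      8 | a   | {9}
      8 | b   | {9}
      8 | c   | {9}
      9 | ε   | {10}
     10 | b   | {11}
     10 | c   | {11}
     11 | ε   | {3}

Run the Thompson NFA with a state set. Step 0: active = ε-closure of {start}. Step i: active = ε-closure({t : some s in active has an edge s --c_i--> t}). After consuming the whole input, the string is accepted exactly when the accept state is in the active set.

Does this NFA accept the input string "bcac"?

Answer: ACCEPT

Derivation:
initial (ε-close {0}): {0}
'b' @ 1: {1,2,4,6}
'c' @ 2: {7,8}
'a' @ 3: {9,10}
'c' @ 4: {3,11}  (accept∈set)
end set {3,11} — state 3 in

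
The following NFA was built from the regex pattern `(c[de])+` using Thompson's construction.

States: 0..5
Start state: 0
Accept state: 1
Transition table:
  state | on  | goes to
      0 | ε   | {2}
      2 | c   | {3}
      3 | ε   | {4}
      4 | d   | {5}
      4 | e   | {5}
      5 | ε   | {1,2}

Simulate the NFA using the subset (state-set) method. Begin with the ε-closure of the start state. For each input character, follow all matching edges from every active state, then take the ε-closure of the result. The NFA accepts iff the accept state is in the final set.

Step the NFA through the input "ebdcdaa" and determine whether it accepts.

Answer: REJECT

Derivation:
S₀ = ε-closure({0}) = {0,2}
'e' @ 1: {}  — state set empty
rest 'bdcdaa' ignored (set empty)
after full input: {}  (accept=1 not in)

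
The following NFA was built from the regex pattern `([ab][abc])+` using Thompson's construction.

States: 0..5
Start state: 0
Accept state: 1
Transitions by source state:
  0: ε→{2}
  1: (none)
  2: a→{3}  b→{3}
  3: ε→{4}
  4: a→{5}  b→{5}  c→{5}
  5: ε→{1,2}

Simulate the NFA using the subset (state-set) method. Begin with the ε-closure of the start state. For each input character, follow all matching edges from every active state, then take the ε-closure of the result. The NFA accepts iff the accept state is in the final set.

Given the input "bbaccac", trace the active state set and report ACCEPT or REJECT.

Answer: REJECT

Steps:
initial (ε-close {0}): {0,2}
'b' @ 1: {3,4}
'b' @ 2: {1,2,5}  ✓accept
'a' @ 3: {3,4}
'c' @ 4: {1,2,5}  ✓accept
'c' @ 5: {}  — no active states
rest 'ac' ignored (set empty)
after full input: {}  (accept=1 not in)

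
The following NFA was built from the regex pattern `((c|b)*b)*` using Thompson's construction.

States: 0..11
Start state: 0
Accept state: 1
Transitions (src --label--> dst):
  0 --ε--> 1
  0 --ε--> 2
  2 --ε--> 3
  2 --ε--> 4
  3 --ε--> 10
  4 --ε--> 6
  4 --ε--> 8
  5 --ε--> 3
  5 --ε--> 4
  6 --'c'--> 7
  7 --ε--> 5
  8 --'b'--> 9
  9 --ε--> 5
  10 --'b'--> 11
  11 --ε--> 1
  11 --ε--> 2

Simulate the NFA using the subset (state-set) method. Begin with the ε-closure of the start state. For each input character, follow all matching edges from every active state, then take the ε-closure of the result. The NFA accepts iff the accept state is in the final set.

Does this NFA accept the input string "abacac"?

Answer: REJECT

Derivation:
start: ε-closure({0}) = {0,1,2,3,4,6,8,10}
'a' @ 1: {}  — dead — no transitions
rest 'bacac' ignored (set empty)
final: {}; accept 1 not in set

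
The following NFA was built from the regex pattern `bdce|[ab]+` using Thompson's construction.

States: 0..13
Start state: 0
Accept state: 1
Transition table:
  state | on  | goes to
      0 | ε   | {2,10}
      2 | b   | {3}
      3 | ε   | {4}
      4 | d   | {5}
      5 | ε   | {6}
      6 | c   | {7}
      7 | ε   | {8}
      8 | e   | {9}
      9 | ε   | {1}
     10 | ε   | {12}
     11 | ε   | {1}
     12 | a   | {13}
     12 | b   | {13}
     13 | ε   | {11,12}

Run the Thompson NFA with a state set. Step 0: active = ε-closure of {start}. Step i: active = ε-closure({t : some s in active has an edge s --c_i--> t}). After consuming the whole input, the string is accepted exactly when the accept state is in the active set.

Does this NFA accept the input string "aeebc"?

Answer: REJECT

Steps:
S₀ = ε-closure({0}) = {0,2,10,12}
'a' @ 1: {1,11,12,13}  [accepting]
'e' @ 2: {}  — no active states
rest 'ebc' ignored (set empty)
end set {} — state 1 not in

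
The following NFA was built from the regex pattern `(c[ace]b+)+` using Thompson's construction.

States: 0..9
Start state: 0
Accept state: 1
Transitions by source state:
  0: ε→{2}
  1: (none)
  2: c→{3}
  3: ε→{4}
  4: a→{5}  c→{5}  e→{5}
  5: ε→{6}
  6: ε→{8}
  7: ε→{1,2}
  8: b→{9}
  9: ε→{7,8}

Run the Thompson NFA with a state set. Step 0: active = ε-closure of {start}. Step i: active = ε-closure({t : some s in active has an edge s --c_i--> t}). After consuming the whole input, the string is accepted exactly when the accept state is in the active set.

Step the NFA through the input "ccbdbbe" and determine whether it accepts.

Answer: REJECT

Derivation:
initial (ε-close {0}): {0,2}
'c' @ 1: {3,4}
'c' @ 2: {5,6,8}
'b' @ 3: {1,2,7,8,9}  ✓accept
'd' @ 4: {}  — state set empty
rest 'bbe' ignored (set empty)
final: {}; accept 1 not in set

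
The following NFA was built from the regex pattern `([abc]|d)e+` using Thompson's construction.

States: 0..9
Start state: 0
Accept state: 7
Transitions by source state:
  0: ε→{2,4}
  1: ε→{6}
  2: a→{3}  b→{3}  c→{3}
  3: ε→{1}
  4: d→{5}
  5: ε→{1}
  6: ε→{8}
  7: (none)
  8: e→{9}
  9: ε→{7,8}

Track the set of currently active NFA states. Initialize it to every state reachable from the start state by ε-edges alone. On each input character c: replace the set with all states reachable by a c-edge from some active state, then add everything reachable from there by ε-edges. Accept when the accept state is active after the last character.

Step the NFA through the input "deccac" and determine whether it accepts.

S₀ = ε-closure({0}) = {0,2,4}
'd' @ 1: {1,5,6,8}
'e' @ 2: {7,8,9}  ✓accept
'c' @ 3: {}  — no active states
rest 'cac' ignored (set empty)
final: {}; accept 7 not in set

Answer: REJECT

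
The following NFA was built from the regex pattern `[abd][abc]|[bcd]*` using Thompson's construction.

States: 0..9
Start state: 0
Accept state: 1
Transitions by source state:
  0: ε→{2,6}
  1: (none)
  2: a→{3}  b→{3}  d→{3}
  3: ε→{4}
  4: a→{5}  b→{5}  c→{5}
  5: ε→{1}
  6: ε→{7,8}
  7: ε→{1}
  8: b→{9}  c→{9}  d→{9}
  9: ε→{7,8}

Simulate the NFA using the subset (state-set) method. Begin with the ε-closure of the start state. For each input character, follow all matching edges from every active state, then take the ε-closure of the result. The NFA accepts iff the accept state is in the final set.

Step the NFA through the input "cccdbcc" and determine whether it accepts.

Answer: ACCEPT

Steps:
S₀ = ε-closure({0}) = {0,1,2,6,7,8}
'c' @ 1: {1,7,8,9}  (accept∈set)
'c' @ 2: {1,7,8,9}  (accept∈set)
'c' @ 3: {1,7,8,9}  (accept∈set)
'd' @ 4: {1,7,8,9}  (accept∈set)
'b' @ 5: {1,7,8,9}  (accept∈set)
'c' @ 6: {1,7,8,9}  (accept∈set)
'c' @ 7: {1,7,8,9}  (accept∈set)
final: {1,7,8,9}; accept 1 in set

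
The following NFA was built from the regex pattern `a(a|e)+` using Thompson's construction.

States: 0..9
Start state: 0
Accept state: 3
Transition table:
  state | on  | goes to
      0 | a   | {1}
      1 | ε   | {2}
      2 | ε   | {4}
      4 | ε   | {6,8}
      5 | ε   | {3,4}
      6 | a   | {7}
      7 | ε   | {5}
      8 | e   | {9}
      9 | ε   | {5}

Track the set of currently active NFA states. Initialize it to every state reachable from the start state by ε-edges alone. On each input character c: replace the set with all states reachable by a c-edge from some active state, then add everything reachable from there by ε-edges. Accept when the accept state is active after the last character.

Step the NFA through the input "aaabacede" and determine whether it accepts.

Answer: REJECT

Derivation:
initial (ε-close {0}): {0}
'a' @ 1: {1,2,4,6,8}
'a' @ 2: {3,4,5,6,7,8}  [accepting]
'a' @ 3: {3,4,5,6,7,8}  [accepting]
'b' @ 4: {}  — no active states
rest 'acede' ignored (set empty)
final: {}; accept 3 not in set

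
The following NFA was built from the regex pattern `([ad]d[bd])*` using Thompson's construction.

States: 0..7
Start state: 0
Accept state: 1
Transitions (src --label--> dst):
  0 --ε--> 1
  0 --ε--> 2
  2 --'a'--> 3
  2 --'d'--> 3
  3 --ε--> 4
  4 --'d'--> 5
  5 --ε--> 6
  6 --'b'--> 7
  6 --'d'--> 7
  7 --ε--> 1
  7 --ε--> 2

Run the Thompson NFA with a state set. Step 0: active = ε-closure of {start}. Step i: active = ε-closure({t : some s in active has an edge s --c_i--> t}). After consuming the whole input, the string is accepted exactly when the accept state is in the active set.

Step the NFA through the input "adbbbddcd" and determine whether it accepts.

initial (ε-close {0}): {0,1,2}
'a' @ 1: {3,4}
'd' @ 2: {5,6}
'b' @ 3: {1,2,7}  ✓accept
'b' @ 4: {}  — dead — no transitions
rest 'bddcd' ignored (set empty)
final: {}; accept 1 not in set

Answer: REJECT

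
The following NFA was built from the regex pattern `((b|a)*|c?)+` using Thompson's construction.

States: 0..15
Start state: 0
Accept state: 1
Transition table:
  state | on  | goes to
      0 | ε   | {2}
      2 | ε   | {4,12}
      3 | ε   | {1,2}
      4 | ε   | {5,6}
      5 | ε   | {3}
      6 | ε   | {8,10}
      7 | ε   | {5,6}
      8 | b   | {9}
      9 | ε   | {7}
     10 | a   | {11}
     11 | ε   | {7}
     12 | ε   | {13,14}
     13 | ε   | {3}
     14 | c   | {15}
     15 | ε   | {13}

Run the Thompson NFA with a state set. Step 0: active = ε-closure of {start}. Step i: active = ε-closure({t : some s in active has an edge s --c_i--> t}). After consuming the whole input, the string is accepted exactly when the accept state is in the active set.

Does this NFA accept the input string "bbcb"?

start: ε-closure({0}) = {0,1,2,3,4,5,6,8,10,12,13,14}
'b' @ 1: {1,2,3,4,5,6,7,8,9,10,12,13,14}  ✓accept
'b' @ 2: {1,2,3,4,5,6,7,8,9,10,12,13,14}  ✓accept
'c' @ 3: {1,2,3,4,5,6,8,10,12,13,14,15}  ✓accept
'b' @ 4: {1,2,3,4,5,6,7,8,9,10,12,13,14}  ✓accept
after full input: {1,2,3,4,5,6,7,8,9,10,12,13,14}  (accept=1 in)

Answer: ACCEPT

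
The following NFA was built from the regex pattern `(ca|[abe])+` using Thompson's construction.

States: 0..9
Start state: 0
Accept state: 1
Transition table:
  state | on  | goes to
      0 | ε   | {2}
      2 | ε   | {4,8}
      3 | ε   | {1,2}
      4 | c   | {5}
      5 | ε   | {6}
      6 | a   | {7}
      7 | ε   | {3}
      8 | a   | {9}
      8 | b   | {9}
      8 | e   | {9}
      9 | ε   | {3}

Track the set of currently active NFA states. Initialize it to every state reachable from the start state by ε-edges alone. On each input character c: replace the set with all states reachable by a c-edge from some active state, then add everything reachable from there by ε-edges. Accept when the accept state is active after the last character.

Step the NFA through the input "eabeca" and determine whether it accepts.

initial (ε-close {0}): {0,2,4,8}
'e' @ 1: {1,2,3,4,8,9}  ✓accept
'a' @ 2: {1,2,3,4,8,9}  ✓accept
'b' @ 3: {1,2,3,4,8,9}  ✓accept
'e' @ 4: {1,2,3,4,8,9}  ✓accept
'c' @ 5: {5,6}
'a' @ 6: {1,2,3,4,7,8}  ✓accept
after full input: {1,2,3,4,7,8}  (accept=1 in)

Answer: ACCEPT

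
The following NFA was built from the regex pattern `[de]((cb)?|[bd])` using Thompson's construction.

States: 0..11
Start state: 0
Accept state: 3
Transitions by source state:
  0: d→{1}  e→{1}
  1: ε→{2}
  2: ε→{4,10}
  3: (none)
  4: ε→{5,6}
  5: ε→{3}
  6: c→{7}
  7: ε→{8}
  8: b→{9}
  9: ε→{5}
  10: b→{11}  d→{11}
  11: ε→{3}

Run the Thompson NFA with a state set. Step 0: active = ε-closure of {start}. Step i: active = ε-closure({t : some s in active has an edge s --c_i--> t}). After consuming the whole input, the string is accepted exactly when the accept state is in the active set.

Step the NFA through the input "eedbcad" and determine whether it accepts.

initial (ε-close {0}): {0}
'e' @ 1: {1,2,3,4,5,6,10}  ✓accept
'e' @ 2: {}  — dead — no transitions
rest 'dbcad' ignored (set empty)
after full input: {}  (accept=3 not in)

Answer: REJECT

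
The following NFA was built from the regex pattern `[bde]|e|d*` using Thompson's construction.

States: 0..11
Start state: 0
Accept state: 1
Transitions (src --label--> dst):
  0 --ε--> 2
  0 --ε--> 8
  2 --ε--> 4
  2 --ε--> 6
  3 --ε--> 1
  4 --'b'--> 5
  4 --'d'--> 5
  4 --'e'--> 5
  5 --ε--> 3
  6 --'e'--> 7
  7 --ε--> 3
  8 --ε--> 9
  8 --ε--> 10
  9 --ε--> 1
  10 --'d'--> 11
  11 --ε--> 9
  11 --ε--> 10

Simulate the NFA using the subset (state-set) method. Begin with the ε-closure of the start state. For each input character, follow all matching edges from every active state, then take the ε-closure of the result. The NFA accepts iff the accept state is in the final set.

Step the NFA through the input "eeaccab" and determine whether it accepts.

Answer: REJECT

Steps:
start: ε-closure({0}) = {0,1,2,4,6,8,9,10}
'e' @ 1: {1,3,5,7}  ✓accept
'e' @ 2: {}  — no active states
rest 'accab' ignored (set empty)
after full input: {}  (accept=1 not in)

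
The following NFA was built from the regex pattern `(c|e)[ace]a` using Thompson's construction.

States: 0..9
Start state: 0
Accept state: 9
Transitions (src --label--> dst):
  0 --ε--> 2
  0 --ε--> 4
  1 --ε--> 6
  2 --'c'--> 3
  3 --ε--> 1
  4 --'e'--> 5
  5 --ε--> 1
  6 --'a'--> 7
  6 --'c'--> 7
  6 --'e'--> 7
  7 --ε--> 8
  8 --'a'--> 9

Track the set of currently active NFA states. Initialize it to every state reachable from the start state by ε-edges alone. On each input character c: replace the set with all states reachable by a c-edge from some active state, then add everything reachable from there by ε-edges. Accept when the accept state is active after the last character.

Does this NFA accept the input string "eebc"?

Answer: REJECT

Steps:
initial (ε-close {0}): {0,2,4}
'e' @ 1: {1,5,6}
'e' @ 2: {7,8}
'b' @ 3: {}  — state set empty
rest 'c' ignored (set empty)
final: {}; accept 9 not in set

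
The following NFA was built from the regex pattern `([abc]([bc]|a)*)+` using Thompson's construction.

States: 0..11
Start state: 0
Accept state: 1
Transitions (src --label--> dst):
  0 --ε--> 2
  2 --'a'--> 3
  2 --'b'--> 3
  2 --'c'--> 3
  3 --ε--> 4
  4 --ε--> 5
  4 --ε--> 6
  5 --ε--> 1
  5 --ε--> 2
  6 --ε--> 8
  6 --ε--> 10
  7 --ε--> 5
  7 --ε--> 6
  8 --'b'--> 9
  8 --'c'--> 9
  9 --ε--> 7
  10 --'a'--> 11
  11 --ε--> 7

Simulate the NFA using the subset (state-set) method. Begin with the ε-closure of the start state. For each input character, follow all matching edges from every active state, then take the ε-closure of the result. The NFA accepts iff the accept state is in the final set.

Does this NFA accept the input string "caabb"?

start: ε-closure({0}) = {0,2}
'c' @ 1: {1,2,3,4,5,6,8,10}  ✓accept
'a' @ 2: {1,2,3,4,5,6,7,8,10,11}  ✓accept
'a' @ 3: {1,2,3,4,5,6,7,8,10,11}  ✓accept
'b' @ 4: {1,2,3,4,5,6,7,8,9,10}  ✓accept
'b' @ 5: {1,2,3,4,5,6,7,8,9,10}  ✓accept
end set {1,2,3,4,5,6,7,8,9,10} — state 1 in

Answer: ACCEPT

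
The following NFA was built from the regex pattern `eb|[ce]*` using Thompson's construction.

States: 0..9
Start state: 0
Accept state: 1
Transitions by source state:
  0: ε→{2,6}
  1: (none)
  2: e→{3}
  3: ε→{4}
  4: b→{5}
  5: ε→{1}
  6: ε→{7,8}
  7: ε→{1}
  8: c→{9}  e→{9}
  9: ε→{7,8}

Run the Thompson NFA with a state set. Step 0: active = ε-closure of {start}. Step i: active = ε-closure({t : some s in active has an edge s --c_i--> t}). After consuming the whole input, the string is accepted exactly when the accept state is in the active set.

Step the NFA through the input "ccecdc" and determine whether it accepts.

S₀ = ε-closure({0}) = {0,1,2,6,7,8}
'c' @ 1: {1,7,8,9}  (accept∈set)
'c' @ 2: {1,7,8,9}  (accept∈set)
'e' @ 3: {1,7,8,9}  (accept∈set)
'c' @ 4: {1,7,8,9}  (accept∈set)
'd' @ 5: {}  — no active states
rest 'c' ignored (set empty)
final: {}; accept 1 not in set

Answer: REJECT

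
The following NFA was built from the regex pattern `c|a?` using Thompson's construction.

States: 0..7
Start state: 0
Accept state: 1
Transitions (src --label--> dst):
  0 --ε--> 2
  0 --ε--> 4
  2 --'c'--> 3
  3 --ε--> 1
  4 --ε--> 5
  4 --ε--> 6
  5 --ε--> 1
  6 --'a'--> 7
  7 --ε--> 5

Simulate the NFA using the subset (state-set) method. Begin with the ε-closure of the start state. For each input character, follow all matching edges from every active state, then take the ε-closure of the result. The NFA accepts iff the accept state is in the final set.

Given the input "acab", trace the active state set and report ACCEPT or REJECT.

Answer: REJECT

Derivation:
initial (ε-close {0}): {0,1,2,4,5,6}
'a' @ 1: {1,5,7}  ✓accept
'c' @ 2: {}  — state set empty
rest 'ab' ignored (set empty)
final: {}; accept 1 not in set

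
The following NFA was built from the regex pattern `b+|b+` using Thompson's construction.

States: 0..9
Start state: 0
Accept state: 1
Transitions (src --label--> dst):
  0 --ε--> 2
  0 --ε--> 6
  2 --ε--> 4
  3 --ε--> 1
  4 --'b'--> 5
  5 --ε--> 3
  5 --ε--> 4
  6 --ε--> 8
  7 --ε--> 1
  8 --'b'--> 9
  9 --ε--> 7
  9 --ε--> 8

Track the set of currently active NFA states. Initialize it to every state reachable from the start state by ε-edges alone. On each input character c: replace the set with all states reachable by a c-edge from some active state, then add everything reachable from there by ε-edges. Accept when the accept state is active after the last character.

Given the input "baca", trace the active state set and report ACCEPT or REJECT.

initial (ε-close {0}): {0,2,4,6,8}
'b' @ 1: {1,3,4,5,7,8,9}  [accepting]
'a' @ 2: {}  — state set empty
rest 'ca' ignored (set empty)
after full input: {}  (accept=1 not in)

Answer: REJECT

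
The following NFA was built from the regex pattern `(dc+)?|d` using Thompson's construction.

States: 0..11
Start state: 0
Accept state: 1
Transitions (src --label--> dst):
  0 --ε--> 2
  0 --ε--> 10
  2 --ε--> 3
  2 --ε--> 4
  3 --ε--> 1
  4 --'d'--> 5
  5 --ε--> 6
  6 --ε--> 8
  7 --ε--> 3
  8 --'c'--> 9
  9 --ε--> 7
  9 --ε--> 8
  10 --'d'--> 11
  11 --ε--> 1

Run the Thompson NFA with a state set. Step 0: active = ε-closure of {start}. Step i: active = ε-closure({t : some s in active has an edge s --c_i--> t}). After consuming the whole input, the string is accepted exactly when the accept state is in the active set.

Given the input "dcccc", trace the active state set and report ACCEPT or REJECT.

Answer: ACCEPT

Steps:
initial (ε-close {0}): {0,1,2,3,4,10}
'd' @ 1: {1,5,6,8,11}  [accepting]
'c' @ 2: {1,3,7,8,9}  [accepting]
'c' @ 3: {1,3,7,8,9}  [accepting]
'c' @ 4: {1,3,7,8,9}  [accepting]
'c' @ 5: {1,3,7,8,9}  [accepting]
after full input: {1,3,7,8,9}  (accept=1 in)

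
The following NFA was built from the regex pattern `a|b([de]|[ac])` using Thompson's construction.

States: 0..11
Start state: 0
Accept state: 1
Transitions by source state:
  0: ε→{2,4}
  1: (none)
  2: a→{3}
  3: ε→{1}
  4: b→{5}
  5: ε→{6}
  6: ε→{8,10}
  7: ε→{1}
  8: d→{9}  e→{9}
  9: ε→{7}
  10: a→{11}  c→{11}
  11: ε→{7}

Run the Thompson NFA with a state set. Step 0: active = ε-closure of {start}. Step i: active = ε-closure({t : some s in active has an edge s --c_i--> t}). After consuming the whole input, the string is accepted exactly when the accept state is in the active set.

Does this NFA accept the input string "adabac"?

start: ε-closure({0}) = {0,2,4}
'a' @ 1: {1,3}  (accept∈set)
'd' @ 2: {}  — no active states
rest 'abac' ignored (set empty)
after full input: {}  (accept=1 not in)

Answer: REJECT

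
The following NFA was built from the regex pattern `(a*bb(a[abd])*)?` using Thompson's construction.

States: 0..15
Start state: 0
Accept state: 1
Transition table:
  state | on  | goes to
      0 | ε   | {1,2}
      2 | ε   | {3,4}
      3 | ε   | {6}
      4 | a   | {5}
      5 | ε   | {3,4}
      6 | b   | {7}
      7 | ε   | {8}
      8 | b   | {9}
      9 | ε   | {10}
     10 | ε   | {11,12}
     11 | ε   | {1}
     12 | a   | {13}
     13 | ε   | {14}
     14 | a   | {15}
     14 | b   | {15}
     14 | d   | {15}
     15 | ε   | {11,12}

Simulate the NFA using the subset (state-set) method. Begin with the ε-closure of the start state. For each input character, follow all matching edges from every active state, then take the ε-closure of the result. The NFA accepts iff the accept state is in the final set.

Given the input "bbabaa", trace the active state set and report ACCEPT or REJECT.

Answer: ACCEPT

Trace:
S₀ = ε-closure({0}) = {0,1,2,3,4,6}
'b' @ 1: {7,8}
'b' @ 2: {1,9,10,11,12}  ✓accept
'a' @ 3: {13,14}
'b' @ 4: {1,11,12,15}  ✓accept
'a' @ 5: {13,14}
'a' @ 6: {1,11,12,15}  ✓accept
after full input: {1,11,12,15}  (accept=1 in)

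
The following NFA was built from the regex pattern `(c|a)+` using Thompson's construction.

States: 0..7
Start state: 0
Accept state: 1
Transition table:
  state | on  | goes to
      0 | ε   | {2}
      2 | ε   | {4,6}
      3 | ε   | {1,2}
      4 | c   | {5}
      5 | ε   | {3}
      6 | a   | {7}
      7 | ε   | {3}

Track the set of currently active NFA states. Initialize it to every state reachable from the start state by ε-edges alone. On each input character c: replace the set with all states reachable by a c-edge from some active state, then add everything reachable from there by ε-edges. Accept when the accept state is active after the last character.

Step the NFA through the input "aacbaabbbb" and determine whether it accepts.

start: ε-closure({0}) = {0,2,4,6}
'a' @ 1: {1,2,3,4,6,7}  ✓accept
'a' @ 2: {1,2,3,4,6,7}  ✓accept
'c' @ 3: {1,2,3,4,5,6}  ✓accept
'b' @ 4: {}  — dead — no transitions
rest 'aabbbb' ignored (set empty)
final: {}; accept 1 not in set

Answer: REJECT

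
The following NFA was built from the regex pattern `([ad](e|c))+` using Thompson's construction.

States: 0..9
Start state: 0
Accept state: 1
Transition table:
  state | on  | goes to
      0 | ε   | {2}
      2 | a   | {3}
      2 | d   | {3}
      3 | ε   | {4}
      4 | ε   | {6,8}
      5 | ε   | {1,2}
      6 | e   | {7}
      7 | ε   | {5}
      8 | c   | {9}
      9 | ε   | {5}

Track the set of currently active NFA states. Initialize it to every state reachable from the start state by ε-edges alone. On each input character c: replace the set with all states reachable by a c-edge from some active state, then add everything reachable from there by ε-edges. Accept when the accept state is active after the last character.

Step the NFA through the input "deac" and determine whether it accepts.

initial (ε-close {0}): {0,2}
'd' @ 1: {3,4,6,8}
'e' @ 2: {1,2,5,7}  [accepting]
'a' @ 3: {3,4,6,8}
'c' @ 4: {1,2,5,9}  [accepting]
after full input: {1,2,5,9}  (accept=1 in)

Answer: ACCEPT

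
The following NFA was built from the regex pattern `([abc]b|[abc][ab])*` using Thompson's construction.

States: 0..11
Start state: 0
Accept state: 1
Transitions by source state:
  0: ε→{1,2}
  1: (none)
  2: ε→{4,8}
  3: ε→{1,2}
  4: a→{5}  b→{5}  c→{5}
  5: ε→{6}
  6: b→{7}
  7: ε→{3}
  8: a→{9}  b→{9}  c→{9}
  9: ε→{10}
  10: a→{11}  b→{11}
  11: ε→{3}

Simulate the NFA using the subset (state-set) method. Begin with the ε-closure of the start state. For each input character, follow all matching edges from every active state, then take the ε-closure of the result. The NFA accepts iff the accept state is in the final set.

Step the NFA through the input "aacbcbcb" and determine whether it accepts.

Answer: ACCEPT

Steps:
start: ε-closure({0}) = {0,1,2,4,8}
'a' @ 1: {5,6,9,10}
'a' @ 2: {1,2,3,4,8,11}  ✓accept
'c' @ 3: {5,6,9,10}
'b' @ 4: {1,2,3,4,7,8,11}  ✓accept
'c' @ 5: {5,6,9,10}
'b' @ 6: {1,2,3,4,7,8,11}  ✓accept
'c' @ 7: {5,6,9,10}
'b' @ 8: {1,2,3,4,7,8,11}  ✓accept
final: {1,2,3,4,7,8,11}; accept 1 in set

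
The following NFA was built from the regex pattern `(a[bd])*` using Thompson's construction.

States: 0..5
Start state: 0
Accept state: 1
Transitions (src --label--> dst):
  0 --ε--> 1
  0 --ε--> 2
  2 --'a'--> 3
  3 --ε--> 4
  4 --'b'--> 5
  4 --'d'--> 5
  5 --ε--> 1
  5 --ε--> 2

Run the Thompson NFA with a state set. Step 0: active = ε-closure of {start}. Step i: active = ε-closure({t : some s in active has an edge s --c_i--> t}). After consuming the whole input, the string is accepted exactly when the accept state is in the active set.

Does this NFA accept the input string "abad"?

Answer: ACCEPT

Steps:
initial (ε-close {0}): {0,1,2}
'a' @ 1: {3,4}
'b' @ 2: {1,2,5}  [accepting]
'a' @ 3: {3,4}
'd' @ 4: {1,2,5}  [accepting]
final: {1,2,5}; accept 1 in set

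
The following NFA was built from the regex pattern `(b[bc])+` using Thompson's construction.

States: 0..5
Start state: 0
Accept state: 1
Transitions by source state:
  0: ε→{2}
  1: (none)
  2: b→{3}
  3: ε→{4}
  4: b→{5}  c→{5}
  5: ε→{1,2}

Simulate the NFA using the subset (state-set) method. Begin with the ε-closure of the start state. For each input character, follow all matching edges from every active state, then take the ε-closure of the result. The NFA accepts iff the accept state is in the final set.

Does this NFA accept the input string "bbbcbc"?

initial (ε-close {0}): {0,2}
'b' @ 1: {3,4}
'b' @ 2: {1,2,5}  ✓accept
'b' @ 3: {3,4}
'c' @ 4: {1,2,5}  ✓accept
'b' @ 5: {3,4}
'c' @ 6: {1,2,5}  ✓accept
end set {1,2,5} — state 1 in

Answer: ACCEPT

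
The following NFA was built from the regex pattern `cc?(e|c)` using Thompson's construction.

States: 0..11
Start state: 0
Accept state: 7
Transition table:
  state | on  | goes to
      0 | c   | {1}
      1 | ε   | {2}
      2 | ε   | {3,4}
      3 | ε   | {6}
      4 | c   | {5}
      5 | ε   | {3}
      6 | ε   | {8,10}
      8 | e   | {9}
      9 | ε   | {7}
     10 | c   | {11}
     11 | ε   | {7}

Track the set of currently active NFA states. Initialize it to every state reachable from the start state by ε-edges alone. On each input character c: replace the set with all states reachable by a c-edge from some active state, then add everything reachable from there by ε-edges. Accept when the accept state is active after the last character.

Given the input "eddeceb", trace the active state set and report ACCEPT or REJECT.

Answer: REJECT

Derivation:
start: ε-closure({0}) = {0}
'e' @ 1: {}  — no active states
rest 'ddeceb' ignored (set empty)
after full input: {}  (accept=7 not in)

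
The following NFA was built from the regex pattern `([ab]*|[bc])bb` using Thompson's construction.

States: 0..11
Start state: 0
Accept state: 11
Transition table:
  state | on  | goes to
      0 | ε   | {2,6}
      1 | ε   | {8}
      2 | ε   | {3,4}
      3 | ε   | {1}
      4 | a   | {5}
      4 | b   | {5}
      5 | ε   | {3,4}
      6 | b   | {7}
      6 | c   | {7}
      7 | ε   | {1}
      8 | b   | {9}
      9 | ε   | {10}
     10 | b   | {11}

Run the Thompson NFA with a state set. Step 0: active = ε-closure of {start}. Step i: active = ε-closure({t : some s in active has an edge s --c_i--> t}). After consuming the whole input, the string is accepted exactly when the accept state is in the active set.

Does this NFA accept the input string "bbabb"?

Answer: ACCEPT

Derivation:
initial (ε-close {0}): {0,1,2,3,4,6,8}
'b' @ 1: {1,3,4,5,7,8,9,10}
'b' @ 2: {1,3,4,5,8,9,10,11}  ✓accept
'a' @ 3: {1,3,4,5,8}
'b' @ 4: {1,3,4,5,8,9,10}
'b' @ 5: {1,3,4,5,8,9,10,11}  ✓accept
final: {1,3,4,5,8,9,10,11}; accept 11 in set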